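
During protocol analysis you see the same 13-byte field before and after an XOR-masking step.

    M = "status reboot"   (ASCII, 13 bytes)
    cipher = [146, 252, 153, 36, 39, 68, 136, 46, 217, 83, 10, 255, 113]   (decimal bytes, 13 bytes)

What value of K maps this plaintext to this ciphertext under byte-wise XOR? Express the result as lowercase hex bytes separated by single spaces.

Since cipher = M ⊕ K, XORing both sides with M gives K = M ⊕ cipher.
115 xor 146 = 225
116 xor 252 = 136
 97 xor 153 = 248
116 xor  36 =  80
117 xor  39 =  82
115 xor  68 =  55
 32 xor 136 = 168
114 xor  46 =  92
101 xor 217 = 188
 98 xor  83 =  49
111 xor  10 = 101
111 xor 255 = 144
116 xor 113 =   5

e1 88 f8 50 52 37 a8 5c bc 31 65 90 05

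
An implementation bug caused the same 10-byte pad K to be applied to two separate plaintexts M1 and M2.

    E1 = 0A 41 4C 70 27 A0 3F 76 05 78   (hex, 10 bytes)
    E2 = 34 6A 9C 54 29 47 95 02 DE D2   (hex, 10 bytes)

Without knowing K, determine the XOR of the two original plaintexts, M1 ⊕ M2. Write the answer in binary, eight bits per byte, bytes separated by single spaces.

00111110 00101011 11010000 00100100 00001110 11100111 10101010 01110100 11011011 10101010

E1 ⊕ E2 = (M1 ⊕ K) ⊕ (M2 ⊕ K) = M1 ⊕ M2 — the shared key cancels under XOR.
byte 0: 0a ^ 34 = 3e
byte 1: 41 ^ 6a = 2b
byte 2: 4c ^ 9c = d0
byte 3: 70 ^ 54 = 24
byte 4: 27 ^ 29 = 0e
byte 5: a0 ^ 47 = e7
byte 6: 3f ^ 95 = aa
byte 7: 76 ^ 02 = 74
byte 8: 05 ^ de = db
byte 9: 78 ^ d2 = aa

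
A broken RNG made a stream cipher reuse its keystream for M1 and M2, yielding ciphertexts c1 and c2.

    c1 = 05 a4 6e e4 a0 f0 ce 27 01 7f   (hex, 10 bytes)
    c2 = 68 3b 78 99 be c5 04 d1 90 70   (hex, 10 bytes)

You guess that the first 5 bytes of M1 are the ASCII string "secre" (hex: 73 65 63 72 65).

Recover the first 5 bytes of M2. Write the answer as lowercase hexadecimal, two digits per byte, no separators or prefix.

1efa750f7b

First, c1 ⊕ c2 = (M1 ⊕ K) ⊕ (M2 ⊕ K) = M1 ⊕ M2, so the key drops out. Then M2 = (M1 ⊕ M2) ⊕ M1 over the first 5 bytes.
byte 0: (05 ⊕ 68) ⊕ 73 = 6d ⊕ 73 = 1e
byte 1: (a4 ⊕ 3b) ⊕ 65 = 9f ⊕ 65 = fa
byte 2: (6e ⊕ 78) ⊕ 63 = 16 ⊕ 63 = 75
byte 3: (e4 ⊕ 99) ⊕ 72 = 7d ⊕ 72 = 0f
byte 4: (a0 ⊕ be) ⊕ 65 = 1e ⊕ 65 = 7b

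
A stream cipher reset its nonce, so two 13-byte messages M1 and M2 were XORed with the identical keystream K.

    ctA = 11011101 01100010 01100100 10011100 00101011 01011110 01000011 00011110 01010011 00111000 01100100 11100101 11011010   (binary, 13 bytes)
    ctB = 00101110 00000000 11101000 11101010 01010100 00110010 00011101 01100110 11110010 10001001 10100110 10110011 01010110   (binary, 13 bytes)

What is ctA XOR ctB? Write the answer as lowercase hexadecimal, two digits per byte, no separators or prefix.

ctA ⊕ ctB = (M1 ⊕ K) ⊕ (M2 ⊕ K) = M1 ⊕ M2 — the shared key cancels under XOR.
byte 0: dd ^ 2e = f3
byte 1: 62 ^ 00 = 62
byte 2: 64 ^ e8 = 8c
byte 3: 9c ^ ea = 76
byte 4: 2b ^ 54 = 7f
byte 5: 5e ^ 32 = 6c
byte 6: 43 ^ 1d = 5e
byte 7: 1e ^ 66 = 78
byte 8: 53 ^ f2 = a1
byte 9: 38 ^ 89 = b1
byte 10: 64 ^ a6 = c2
byte 11: e5 ^ b3 = 56
byte 12: da ^ 56 = 8c

f3628c767f6c5e78a1b1c2568c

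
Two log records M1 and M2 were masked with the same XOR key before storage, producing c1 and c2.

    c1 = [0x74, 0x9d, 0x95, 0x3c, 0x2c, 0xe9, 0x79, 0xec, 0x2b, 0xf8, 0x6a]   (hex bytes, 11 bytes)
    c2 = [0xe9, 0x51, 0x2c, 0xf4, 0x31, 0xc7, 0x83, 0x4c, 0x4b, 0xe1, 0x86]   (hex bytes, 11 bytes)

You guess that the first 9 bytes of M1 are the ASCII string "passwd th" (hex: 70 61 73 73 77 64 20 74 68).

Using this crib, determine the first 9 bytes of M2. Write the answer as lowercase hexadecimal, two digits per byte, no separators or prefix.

First, c1 ⊕ c2 = (M1 ⊕ K) ⊕ (M2 ⊕ K) = M1 ⊕ M2, so the key drops out. Then M2 = (M1 ⊕ M2) ⊕ M1 over the first 9 bytes.
byte 0: (74 xor e9) xor 70 = 9d xor 70 = ed
byte 1: (9d xor 51) xor 61 = cc xor 61 = ad
byte 2: (95 xor 2c) xor 73 = b9 xor 73 = ca
byte 3: (3c xor f4) xor 73 = c8 xor 73 = bb
byte 4: (2c xor 31) xor 77 = 1d xor 77 = 6a
byte 5: (e9 xor c7) xor 64 = 2e xor 64 = 4a
byte 6: (79 xor 83) xor 20 = fa xor 20 = da
byte 7: (ec xor 4c) xor 74 = a0 xor 74 = d4
byte 8: (2b xor 4b) xor 68 = 60 xor 68 = 08

edadcabb6a4adad408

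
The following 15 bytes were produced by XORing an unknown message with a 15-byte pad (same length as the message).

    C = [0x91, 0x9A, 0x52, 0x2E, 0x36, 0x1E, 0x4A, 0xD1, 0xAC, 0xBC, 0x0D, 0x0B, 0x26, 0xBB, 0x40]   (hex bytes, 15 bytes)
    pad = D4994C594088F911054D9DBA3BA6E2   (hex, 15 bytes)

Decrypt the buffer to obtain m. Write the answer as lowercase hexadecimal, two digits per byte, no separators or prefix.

45031e777696b3c0a9f190b11d1da2

XOR is its own inverse, so applying the key byte-wise gives the result directly.
byte 0: 145 ⊕ 212 =  69
byte 1: 154 ⊕ 153 =   3
byte 2:  82 ⊕  76 =  30
byte 3:  46 ⊕  89 = 119
byte 4:  54 ⊕  64 = 118
byte 5:  30 ⊕ 136 = 150
byte 6:  74 ⊕ 249 = 179
byte 7: 209 ⊕  17 = 192
byte 8: 172 ⊕   5 = 169
byte 9: 188 ⊕  77 = 241
byte 10:  13 ⊕ 157 = 144
byte 11:  11 ⊕ 186 = 177
byte 12:  38 ⊕  59 =  29
byte 13: 187 ⊕ 166 =  29
byte 14:  64 ⊕ 226 = 162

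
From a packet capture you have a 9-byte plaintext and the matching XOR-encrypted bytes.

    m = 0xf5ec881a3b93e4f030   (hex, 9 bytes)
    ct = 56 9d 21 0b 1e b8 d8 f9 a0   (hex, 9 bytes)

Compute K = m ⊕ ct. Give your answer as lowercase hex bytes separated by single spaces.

Since ct = m ⊕ K, XORing both sides with m gives K = m ⊕ ct.
245 xor  86 = 163
236 xor 157 = 113
136 xor  33 = 169
 26 xor  11 =  17
 59 xor  30 =  37
147 xor 184 =  43
228 xor 216 =  60
240 xor 249 =   9
 48 xor 160 = 144

a3 71 a9 11 25 2b 3c 09 90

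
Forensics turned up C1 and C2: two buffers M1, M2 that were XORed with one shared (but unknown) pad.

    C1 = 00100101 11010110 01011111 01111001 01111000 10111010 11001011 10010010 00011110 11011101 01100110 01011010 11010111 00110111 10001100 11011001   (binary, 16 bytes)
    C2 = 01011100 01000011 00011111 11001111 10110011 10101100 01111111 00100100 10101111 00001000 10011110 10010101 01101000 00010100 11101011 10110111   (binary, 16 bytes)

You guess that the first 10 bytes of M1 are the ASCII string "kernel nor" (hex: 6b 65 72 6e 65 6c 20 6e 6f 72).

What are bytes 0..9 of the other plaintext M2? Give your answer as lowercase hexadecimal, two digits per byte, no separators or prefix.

First, C1 ⊕ C2 = (M1 ⊕ K) ⊕ (M2 ⊕ K) = M1 ⊕ M2, so the key drops out. Then M2 = (M1 ⊕ M2) ⊕ M1 over the first 10 bytes.
byte 0: (25 ⊕ 5c) ⊕ 6b = 79 ⊕ 6b = 12
byte 1: (d6 ⊕ 43) ⊕ 65 = 95 ⊕ 65 = f0
byte 2: (5f ⊕ 1f) ⊕ 72 = 40 ⊕ 72 = 32
byte 3: (79 ⊕ cf) ⊕ 6e = b6 ⊕ 6e = d8
byte 4: (78 ⊕ b3) ⊕ 65 = cb ⊕ 65 = ae
byte 5: (ba ⊕ ac) ⊕ 6c = 16 ⊕ 6c = 7a
byte 6: (cb ⊕ 7f) ⊕ 20 = b4 ⊕ 20 = 94
byte 7: (92 ⊕ 24) ⊕ 6e = b6 ⊕ 6e = d8
byte 8: (1e ⊕ af) ⊕ 6f = b1 ⊕ 6f = de
byte 9: (dd ⊕ 08) ⊕ 72 = d5 ⊕ 72 = a7

12f032d8ae7a94d8dea7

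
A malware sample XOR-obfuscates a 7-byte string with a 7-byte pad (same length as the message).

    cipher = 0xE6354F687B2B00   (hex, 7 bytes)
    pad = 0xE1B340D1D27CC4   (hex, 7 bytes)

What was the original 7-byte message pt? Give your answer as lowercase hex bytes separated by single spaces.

e6 xor e1 = 07
35 xor b3 = 86
4f xor 40 = 0f
68 xor d1 = b9
7b xor d2 = a9
2b xor 7c = 57
00 xor c4 = c4

07 86 0f b9 a9 57 c4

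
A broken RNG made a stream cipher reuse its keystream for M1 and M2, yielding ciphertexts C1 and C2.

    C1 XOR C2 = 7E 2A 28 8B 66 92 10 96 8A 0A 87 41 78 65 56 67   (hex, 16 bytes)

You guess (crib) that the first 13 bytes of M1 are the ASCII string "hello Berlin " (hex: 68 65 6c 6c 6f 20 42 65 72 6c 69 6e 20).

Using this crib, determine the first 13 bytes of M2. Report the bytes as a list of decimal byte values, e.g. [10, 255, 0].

Since C1 ⊕ C2 = M1 ⊕ M2, XORing with the guessed M1 bytes yields the corresponding M2 bytes: M2 = (C1 ⊕ C2) ⊕ M1.
01111110 ^ 01101000 = 00010110
00101010 ^ 01100101 = 01001111
00101000 ^ 01101100 = 01000100
10001011 ^ 01101100 = 11100111
01100110 ^ 01101111 = 00001001
10010010 ^ 00100000 = 10110010
00010000 ^ 01000010 = 01010010
10010110 ^ 01100101 = 11110011
10001010 ^ 01110010 = 11111000
00001010 ^ 01101100 = 01100110
10000111 ^ 01101001 = 11101110
01000001 ^ 01101110 = 00101111
01111000 ^ 00100000 = 01011000

[22, 79, 68, 231, 9, 178, 82, 243, 248, 102, 238, 47, 88]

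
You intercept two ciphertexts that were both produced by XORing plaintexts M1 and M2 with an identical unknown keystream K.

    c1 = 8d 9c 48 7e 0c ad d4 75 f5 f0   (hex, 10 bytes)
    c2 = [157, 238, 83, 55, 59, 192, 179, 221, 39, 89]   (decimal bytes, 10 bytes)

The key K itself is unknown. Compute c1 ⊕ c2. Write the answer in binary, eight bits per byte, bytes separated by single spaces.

00010000 01110010 00011011 01001001 00110111 01101101 01100111 10101000 11010010 10101001

c1 ⊕ c2 = (M1 ⊕ K) ⊕ (M2 ⊕ K) = M1 ⊕ M2 — the shared key cancels under XOR.
10001101 XOR 10011101 = 00010000
10011100 XOR 11101110 = 01110010
01001000 XOR 01010011 = 00011011
01111110 XOR 00110111 = 01001001
00001100 XOR 00111011 = 00110111
10101101 XOR 11000000 = 01101101
11010100 XOR 10110011 = 01100111
01110101 XOR 11011101 = 10101000
11110101 XOR 00100111 = 11010010
11110000 XOR 01011001 = 10101001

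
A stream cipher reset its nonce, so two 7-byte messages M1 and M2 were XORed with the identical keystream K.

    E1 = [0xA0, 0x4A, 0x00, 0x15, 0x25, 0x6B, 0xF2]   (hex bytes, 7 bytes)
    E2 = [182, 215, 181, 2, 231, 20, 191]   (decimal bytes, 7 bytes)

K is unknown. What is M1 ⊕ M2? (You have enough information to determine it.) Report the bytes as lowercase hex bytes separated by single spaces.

E1 ⊕ E2 = (M1 ⊕ K) ⊕ (M2 ⊕ K) = M1 ⊕ M2 — the shared key cancels under XOR.
a0 XOR b6 = 16
4a XOR d7 = 9d
00 XOR b5 = b5
15 XOR 02 = 17
25 XOR e7 = c2
6b XOR 14 = 7f
f2 XOR bf = 4d

16 9d b5 17 c2 7f 4d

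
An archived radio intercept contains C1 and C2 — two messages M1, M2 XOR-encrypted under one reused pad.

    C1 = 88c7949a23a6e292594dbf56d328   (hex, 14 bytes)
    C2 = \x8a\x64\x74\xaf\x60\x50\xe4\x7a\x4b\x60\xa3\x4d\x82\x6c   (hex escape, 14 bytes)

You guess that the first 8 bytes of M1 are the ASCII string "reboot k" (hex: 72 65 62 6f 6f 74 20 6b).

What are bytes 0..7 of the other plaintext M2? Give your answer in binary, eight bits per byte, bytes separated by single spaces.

01110000 11000110 10000010 01011010 00101100 10000010 00100110 10000011

First, C1 ⊕ C2 = (M1 ⊕ K) ⊕ (M2 ⊕ K) = M1 ⊕ M2, so the key drops out. Then M2 = (M1 ⊕ M2) ⊕ M1 over the first 8 bytes.
byte 0: (88 XOR 8a) XOR 72 = 02 XOR 72 = 70
byte 1: (c7 XOR 64) XOR 65 = a3 XOR 65 = c6
byte 2: (94 XOR 74) XOR 62 = e0 XOR 62 = 82
byte 3: (9a XOR af) XOR 6f = 35 XOR 6f = 5a
byte 4: (23 XOR 60) XOR 6f = 43 XOR 6f = 2c
byte 5: (a6 XOR 50) XOR 74 = f6 XOR 74 = 82
byte 6: (e2 XOR e4) XOR 20 = 06 XOR 20 = 26
byte 7: (92 XOR 7a) XOR 6b = e8 XOR 6b = 83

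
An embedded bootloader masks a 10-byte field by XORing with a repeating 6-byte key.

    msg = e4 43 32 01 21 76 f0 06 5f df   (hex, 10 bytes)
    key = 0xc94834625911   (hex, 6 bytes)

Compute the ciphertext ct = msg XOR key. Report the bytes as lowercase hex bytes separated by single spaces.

2d 0b 06 63 78 67 39 4e 6b bd

The 6-byte key repeats, so the effective keystream is c9 48 34 62 59 11 c9 48 34 62.
byte 0: e4 xor c9 = 2d
byte 1: 43 xor 48 = 0b
byte 2: 32 xor 34 = 06
byte 3: 01 xor 62 = 63
byte 4: 21 xor 59 = 78
byte 5: 76 xor 11 = 67
byte 6: f0 xor c9 = 39
byte 7: 06 xor 48 = 4e
byte 8: 5f xor 34 = 6b
byte 9: df xor 62 = bd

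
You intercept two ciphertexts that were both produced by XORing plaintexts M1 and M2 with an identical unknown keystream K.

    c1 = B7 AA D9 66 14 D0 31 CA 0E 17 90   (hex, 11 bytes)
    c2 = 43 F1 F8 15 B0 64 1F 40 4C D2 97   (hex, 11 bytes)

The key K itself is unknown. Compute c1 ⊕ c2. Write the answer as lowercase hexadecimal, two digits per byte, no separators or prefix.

f45b2173a4b42e8a42c507

c1 ⊕ c2 = (M1 ⊕ K) ⊕ (M2 ⊕ K) = M1 ⊕ M2 — the shared key cancels under XOR.
byte 0: b7 xor 43 = f4
byte 1: aa xor f1 = 5b
byte 2: d9 xor f8 = 21
byte 3: 66 xor 15 = 73
byte 4: 14 xor b0 = a4
byte 5: d0 xor 64 = b4
byte 6: 31 xor 1f = 2e
byte 7: ca xor 40 = 8a
byte 8: 0e xor 4c = 42
byte 9: 17 xor d2 = c5
byte 10: 90 xor 97 = 07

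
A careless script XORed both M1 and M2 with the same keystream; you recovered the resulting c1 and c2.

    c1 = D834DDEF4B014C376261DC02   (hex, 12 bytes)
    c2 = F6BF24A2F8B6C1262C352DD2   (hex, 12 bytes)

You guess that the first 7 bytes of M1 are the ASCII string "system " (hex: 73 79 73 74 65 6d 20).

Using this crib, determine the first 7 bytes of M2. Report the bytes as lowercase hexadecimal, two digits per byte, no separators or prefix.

5df28a39d6daad

First, c1 ⊕ c2 = (M1 ⊕ K) ⊕ (M2 ⊕ K) = M1 ⊕ M2, so the key drops out. Then M2 = (M1 ⊕ M2) ⊕ M1 over the first 7 bytes.
byte 0: (d8 xor f6) xor 73 = 2e xor 73 = 5d
byte 1: (34 xor bf) xor 79 = 8b xor 79 = f2
byte 2: (dd xor 24) xor 73 = f9 xor 73 = 8a
byte 3: (ef xor a2) xor 74 = 4d xor 74 = 39
byte 4: (4b xor f8) xor 65 = b3 xor 65 = d6
byte 5: (01 xor b6) xor 6d = b7 xor 6d = da
byte 6: (4c xor c1) xor 20 = 8d xor 20 = ad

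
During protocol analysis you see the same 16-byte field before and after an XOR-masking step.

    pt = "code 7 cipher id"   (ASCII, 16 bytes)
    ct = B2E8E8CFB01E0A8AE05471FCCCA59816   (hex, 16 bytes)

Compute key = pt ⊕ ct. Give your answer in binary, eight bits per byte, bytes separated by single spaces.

11010001 10000111 10001100 10101010 10010000 00101001 00101010 11101001 10001001 00100100 00011001 10011001 10111110 10000101 11110001 01110010

Since ct = pt ⊕ key, XORing both sides with pt gives key = pt ⊕ ct.
byte 0:  99 xor 178 = 209
byte 1: 111 xor 232 = 135
byte 2: 100 xor 232 = 140
byte 3: 101 xor 207 = 170
byte 4:  32 xor 176 = 144
byte 5:  55 xor  30 =  41
byte 6:  32 xor  10 =  42
byte 7:  99 xor 138 = 233
byte 8: 105 xor 224 = 137
byte 9: 112 xor  84 =  36
byte 10: 104 xor 113 =  25
byte 11: 101 xor 252 = 153
byte 12: 114 xor 204 = 190
byte 13:  32 xor 165 = 133
byte 14: 105 xor 152 = 241
byte 15: 100 xor  22 = 114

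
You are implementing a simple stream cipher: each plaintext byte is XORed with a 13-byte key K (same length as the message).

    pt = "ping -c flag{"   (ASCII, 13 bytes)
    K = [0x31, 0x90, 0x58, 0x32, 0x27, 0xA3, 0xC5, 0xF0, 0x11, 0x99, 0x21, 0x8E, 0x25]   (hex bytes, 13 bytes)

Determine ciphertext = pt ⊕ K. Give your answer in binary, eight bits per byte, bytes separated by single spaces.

XOR is its own inverse, so applying the key byte-wise gives the result directly.
70 ^ 31 = 41
69 ^ 90 = f9
6e ^ 58 = 36
67 ^ 32 = 55
20 ^ 27 = 07
2d ^ a3 = 8e
63 ^ c5 = a6
20 ^ f0 = d0
66 ^ 11 = 77
6c ^ 99 = f5
61 ^ 21 = 40
67 ^ 8e = e9
7b ^ 25 = 5e

01000001 11111001 00110110 01010101 00000111 10001110 10100110 11010000 01110111 11110101 01000000 11101001 01011110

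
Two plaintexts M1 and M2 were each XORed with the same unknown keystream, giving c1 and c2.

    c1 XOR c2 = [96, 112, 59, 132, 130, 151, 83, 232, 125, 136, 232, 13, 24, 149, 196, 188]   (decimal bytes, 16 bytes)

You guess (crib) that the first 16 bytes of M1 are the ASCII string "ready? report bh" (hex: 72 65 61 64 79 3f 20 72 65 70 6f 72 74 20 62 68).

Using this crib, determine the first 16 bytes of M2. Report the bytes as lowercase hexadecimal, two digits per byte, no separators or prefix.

Since c1 ⊕ c2 = M1 ⊕ M2, XORing with the guessed M1 bytes yields the corresponding M2 bytes: M2 = (c1 ⊕ c2) ⊕ M1.
60 XOR 72 = 12
70 XOR 65 = 15
3b XOR 61 = 5a
84 XOR 64 = e0
82 XOR 79 = fb
97 XOR 3f = a8
53 XOR 20 = 73
e8 XOR 72 = 9a
7d XOR 65 = 18
88 XOR 70 = f8
e8 XOR 6f = 87
0d XOR 72 = 7f
18 XOR 74 = 6c
95 XOR 20 = b5
c4 XOR 62 = a6
bc XOR 68 = d4

12155ae0fba8739a18f8877f6cb5a6d4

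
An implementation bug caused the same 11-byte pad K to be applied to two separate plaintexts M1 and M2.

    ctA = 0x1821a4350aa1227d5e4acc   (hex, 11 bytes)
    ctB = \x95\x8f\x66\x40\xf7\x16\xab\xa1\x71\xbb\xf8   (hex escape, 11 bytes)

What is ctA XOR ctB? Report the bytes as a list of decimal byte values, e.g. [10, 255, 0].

[141, 174, 194, 117, 253, 183, 137, 220, 47, 241, 52]

ctA ⊕ ctB = (M1 ⊕ K) ⊕ (M2 ⊕ K) = M1 ⊕ M2 — the shared key cancels under XOR.
byte 0: 18 XOR 95 = 8d
byte 1: 21 XOR 8f = ae
byte 2: a4 XOR 66 = c2
byte 3: 35 XOR 40 = 75
byte 4: 0a XOR f7 = fd
byte 5: a1 XOR 16 = b7
byte 6: 22 XOR ab = 89
byte 7: 7d XOR a1 = dc
byte 8: 5e XOR 71 = 2f
byte 9: 4a XOR bb = f1
byte 10: cc XOR f8 = 34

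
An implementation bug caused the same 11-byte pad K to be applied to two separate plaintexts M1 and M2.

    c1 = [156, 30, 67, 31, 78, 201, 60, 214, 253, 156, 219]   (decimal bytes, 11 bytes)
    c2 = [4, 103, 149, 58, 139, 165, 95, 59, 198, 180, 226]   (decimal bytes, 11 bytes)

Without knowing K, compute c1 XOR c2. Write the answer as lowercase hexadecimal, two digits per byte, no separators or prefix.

c1 ⊕ c2 = (M1 ⊕ K) ⊕ (M2 ⊕ K) = M1 ⊕ M2 — the shared key cancels under XOR.
byte 0: 9c ^ 04 = 98
byte 1: 1e ^ 67 = 79
byte 2: 43 ^ 95 = d6
byte 3: 1f ^ 3a = 25
byte 4: 4e ^ 8b = c5
byte 5: c9 ^ a5 = 6c
byte 6: 3c ^ 5f = 63
byte 7: d6 ^ 3b = ed
byte 8: fd ^ c6 = 3b
byte 9: 9c ^ b4 = 28
byte 10: db ^ e2 = 39

9879d625c56c63ed3b2839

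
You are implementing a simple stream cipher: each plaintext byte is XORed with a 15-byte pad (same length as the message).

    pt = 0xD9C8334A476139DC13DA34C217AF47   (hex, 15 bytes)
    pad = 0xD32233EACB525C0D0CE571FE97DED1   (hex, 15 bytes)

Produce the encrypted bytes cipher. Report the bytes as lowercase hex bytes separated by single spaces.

0a ea 00 a0 8c 33 65 d1 1f 3f 45 3c 80 71 96

XOR is its own inverse, so applying the key byte-wise gives the result directly.
11011001 ^ 11010011 = 00001010
11001000 ^ 00100010 = 11101010
00110011 ^ 00110011 = 00000000
01001010 ^ 11101010 = 10100000
01000111 ^ 11001011 = 10001100
01100001 ^ 01010010 = 00110011
00111001 ^ 01011100 = 01100101
11011100 ^ 00001101 = 11010001
00010011 ^ 00001100 = 00011111
11011010 ^ 11100101 = 00111111
00110100 ^ 01110001 = 01000101
11000010 ^ 11111110 = 00111100
00010111 ^ 10010111 = 10000000
10101111 ^ 11011110 = 01110001
01000111 ^ 11010001 = 10010110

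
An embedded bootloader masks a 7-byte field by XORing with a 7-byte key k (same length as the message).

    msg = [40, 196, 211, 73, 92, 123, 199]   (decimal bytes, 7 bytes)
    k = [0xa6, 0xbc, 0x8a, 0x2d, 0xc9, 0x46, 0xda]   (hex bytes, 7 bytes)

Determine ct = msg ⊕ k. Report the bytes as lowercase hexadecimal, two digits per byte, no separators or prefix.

8e785964953d1d

28 ^ a6 = 8e
c4 ^ bc = 78
d3 ^ 8a = 59
49 ^ 2d = 64
5c ^ c9 = 95
7b ^ 46 = 3d
c7 ^ da = 1d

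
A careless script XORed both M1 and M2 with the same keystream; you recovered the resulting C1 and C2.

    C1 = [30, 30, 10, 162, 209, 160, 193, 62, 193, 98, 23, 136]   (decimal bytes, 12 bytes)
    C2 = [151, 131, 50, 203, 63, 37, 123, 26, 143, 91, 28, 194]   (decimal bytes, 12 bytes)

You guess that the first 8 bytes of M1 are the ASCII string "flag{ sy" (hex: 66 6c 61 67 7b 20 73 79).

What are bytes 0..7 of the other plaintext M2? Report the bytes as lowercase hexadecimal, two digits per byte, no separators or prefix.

First, C1 ⊕ C2 = (M1 ⊕ K) ⊕ (M2 ⊕ K) = M1 ⊕ M2, so the key drops out. Then M2 = (M1 ⊕ M2) ⊕ M1 over the first 8 bytes.
byte 0: (1e ^ 97) ^ 66 = 89 ^ 66 = ef
byte 1: (1e ^ 83) ^ 6c = 9d ^ 6c = f1
byte 2: (0a ^ 32) ^ 61 = 38 ^ 61 = 59
byte 3: (a2 ^ cb) ^ 67 = 69 ^ 67 = 0e
byte 4: (d1 ^ 3f) ^ 7b = ee ^ 7b = 95
byte 5: (a0 ^ 25) ^ 20 = 85 ^ 20 = a5
byte 6: (c1 ^ 7b) ^ 73 = ba ^ 73 = c9
byte 7: (3e ^ 1a) ^ 79 = 24 ^ 79 = 5d

eff1590e95a5c95d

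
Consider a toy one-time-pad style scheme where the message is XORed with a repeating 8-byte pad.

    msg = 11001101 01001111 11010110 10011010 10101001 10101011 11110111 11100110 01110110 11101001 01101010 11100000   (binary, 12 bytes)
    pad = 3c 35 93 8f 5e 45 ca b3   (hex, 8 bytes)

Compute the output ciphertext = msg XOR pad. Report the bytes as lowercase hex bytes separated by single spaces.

f1 7a 45 15 f7 ee 3d 55 4a dc f9 6f

The 8-byte key repeats, so the effective keystream is 3c 35 93 8f 5e 45 ca b3 3c 35 93 8f.
byte 0: cd ^ 3c = f1
byte 1: 4f ^ 35 = 7a
byte 2: d6 ^ 93 = 45
byte 3: 9a ^ 8f = 15
byte 4: a9 ^ 5e = f7
byte 5: ab ^ 45 = ee
byte 6: f7 ^ ca = 3d
byte 7: e6 ^ b3 = 55
byte 8: 76 ^ 3c = 4a
byte 9: e9 ^ 35 = dc
byte 10: 6a ^ 93 = f9
byte 11: e0 ^ 8f = 6f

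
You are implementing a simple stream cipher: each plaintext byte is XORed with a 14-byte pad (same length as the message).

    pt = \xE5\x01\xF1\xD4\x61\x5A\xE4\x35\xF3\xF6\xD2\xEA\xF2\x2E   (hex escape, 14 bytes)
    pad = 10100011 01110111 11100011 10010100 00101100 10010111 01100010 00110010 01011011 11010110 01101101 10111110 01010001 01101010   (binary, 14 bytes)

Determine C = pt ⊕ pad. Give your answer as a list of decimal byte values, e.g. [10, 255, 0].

[70, 118, 18, 64, 77, 205, 134, 7, 168, 32, 191, 84, 163, 68]

11100101 ⊕ 10100011 = 01000110
00000001 ⊕ 01110111 = 01110110
11110001 ⊕ 11100011 = 00010010
11010100 ⊕ 10010100 = 01000000
01100001 ⊕ 00101100 = 01001101
01011010 ⊕ 10010111 = 11001101
11100100 ⊕ 01100010 = 10000110
00110101 ⊕ 00110010 = 00000111
11110011 ⊕ 01011011 = 10101000
11110110 ⊕ 11010110 = 00100000
11010010 ⊕ 01101101 = 10111111
11101010 ⊕ 10111110 = 01010100
11110010 ⊕ 01010001 = 10100011
00101110 ⊕ 01101010 = 01000100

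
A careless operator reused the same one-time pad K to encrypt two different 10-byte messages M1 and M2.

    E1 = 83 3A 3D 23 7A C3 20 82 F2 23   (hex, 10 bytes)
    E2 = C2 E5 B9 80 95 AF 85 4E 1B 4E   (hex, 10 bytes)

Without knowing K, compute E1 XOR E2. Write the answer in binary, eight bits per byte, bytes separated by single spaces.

01000001 11011111 10000100 10100011 11101111 01101100 10100101 11001100 11101001 01101101

E1 ⊕ E2 = (M1 ⊕ K) ⊕ (M2 ⊕ K) = M1 ⊕ M2 — the shared key cancels under XOR.
83 ^ c2 = 41
3a ^ e5 = df
3d ^ b9 = 84
23 ^ 80 = a3
7a ^ 95 = ef
c3 ^ af = 6c
20 ^ 85 = a5
82 ^ 4e = cc
f2 ^ 1b = e9
23 ^ 4e = 6d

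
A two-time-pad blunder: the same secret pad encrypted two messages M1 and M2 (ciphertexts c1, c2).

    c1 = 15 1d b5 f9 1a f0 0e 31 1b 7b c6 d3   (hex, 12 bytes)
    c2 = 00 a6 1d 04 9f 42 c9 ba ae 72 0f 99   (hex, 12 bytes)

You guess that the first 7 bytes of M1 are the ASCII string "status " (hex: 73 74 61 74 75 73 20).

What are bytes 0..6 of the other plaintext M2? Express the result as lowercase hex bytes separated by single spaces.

First, c1 ⊕ c2 = (M1 ⊕ K) ⊕ (M2 ⊕ K) = M1 ⊕ M2, so the key drops out. Then M2 = (M1 ⊕ M2) ⊕ M1 over the first 7 bytes.
byte 0: (15 ⊕ 00) ⊕ 73 = 15 ⊕ 73 = 66
byte 1: (1d ⊕ a6) ⊕ 74 = bb ⊕ 74 = cf
byte 2: (b5 ⊕ 1d) ⊕ 61 = a8 ⊕ 61 = c9
byte 3: (f9 ⊕ 04) ⊕ 74 = fd ⊕ 74 = 89
byte 4: (1a ⊕ 9f) ⊕ 75 = 85 ⊕ 75 = f0
byte 5: (f0 ⊕ 42) ⊕ 73 = b2 ⊕ 73 = c1
byte 6: (0e ⊕ c9) ⊕ 20 = c7 ⊕ 20 = e7

66 cf c9 89 f0 c1 e7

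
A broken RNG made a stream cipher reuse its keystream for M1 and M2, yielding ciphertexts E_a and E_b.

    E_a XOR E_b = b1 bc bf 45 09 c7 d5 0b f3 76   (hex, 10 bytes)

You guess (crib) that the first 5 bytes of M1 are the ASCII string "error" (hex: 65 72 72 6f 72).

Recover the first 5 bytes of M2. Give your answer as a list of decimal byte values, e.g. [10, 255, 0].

Since E_a ⊕ E_b = M1 ⊕ M2, XORing with the guessed M1 bytes yields the corresponding M2 bytes: M2 = (E_a ⊕ E_b) ⊕ M1.
b1 xor 65 = d4
bc xor 72 = ce
bf xor 72 = cd
45 xor 6f = 2a
09 xor 72 = 7b

[212, 206, 205, 42, 123]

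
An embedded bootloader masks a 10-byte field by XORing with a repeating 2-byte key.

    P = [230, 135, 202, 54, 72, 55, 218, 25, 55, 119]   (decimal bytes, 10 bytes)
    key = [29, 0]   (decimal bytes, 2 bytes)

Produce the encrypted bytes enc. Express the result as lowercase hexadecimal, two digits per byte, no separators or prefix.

fb87d7365537c7192a77

The 2-byte key repeats, so the effective keystream is 1d 00 1d 00 1d 00 1d 00 1d 00.
byte 0: 11100110 ⊕ 00011101 = 11111011
byte 1: 10000111 ⊕ 00000000 = 10000111
byte 2: 11001010 ⊕ 00011101 = 11010111
byte 3: 00110110 ⊕ 00000000 = 00110110
byte 4: 01001000 ⊕ 00011101 = 01010101
byte 5: 00110111 ⊕ 00000000 = 00110111
byte 6: 11011010 ⊕ 00011101 = 11000111
byte 7: 00011001 ⊕ 00000000 = 00011001
byte 8: 00110111 ⊕ 00011101 = 00101010
byte 9: 01110111 ⊕ 00000000 = 01110111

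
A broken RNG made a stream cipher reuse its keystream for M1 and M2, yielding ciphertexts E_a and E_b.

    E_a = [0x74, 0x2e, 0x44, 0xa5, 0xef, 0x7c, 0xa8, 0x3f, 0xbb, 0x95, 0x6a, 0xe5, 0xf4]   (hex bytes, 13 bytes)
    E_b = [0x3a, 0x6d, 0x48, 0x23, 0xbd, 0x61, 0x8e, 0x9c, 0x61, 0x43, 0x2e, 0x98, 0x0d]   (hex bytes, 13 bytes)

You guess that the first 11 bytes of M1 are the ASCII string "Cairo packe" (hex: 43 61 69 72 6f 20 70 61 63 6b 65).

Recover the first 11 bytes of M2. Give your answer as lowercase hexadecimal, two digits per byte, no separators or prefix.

0d2265f43d3d56c2b9bd21

First, E_a ⊕ E_b = (M1 ⊕ K) ⊕ (M2 ⊕ K) = M1 ⊕ M2, so the key drops out. Then M2 = (M1 ⊕ M2) ⊕ M1 over the first 11 bytes.
byte 0: (74 ^ 3a) ^ 43 = 4e ^ 43 = 0d
byte 1: (2e ^ 6d) ^ 61 = 43 ^ 61 = 22
byte 2: (44 ^ 48) ^ 69 = 0c ^ 69 = 65
byte 3: (a5 ^ 23) ^ 72 = 86 ^ 72 = f4
byte 4: (ef ^ bd) ^ 6f = 52 ^ 6f = 3d
byte 5: (7c ^ 61) ^ 20 = 1d ^ 20 = 3d
byte 6: (a8 ^ 8e) ^ 70 = 26 ^ 70 = 56
byte 7: (3f ^ 9c) ^ 61 = a3 ^ 61 = c2
byte 8: (bb ^ 61) ^ 63 = da ^ 63 = b9
byte 9: (95 ^ 43) ^ 6b = d6 ^ 6b = bd
byte 10: (6a ^ 2e) ^ 65 = 44 ^ 65 = 21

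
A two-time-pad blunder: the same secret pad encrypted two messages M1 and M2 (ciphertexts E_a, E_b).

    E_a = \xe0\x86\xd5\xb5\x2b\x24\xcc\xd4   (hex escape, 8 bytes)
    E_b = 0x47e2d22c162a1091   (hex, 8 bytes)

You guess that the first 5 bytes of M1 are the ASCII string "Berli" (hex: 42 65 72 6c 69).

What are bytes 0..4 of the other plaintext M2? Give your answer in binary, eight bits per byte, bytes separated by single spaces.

11100101 00000001 01110101 11110101 01010100

First, E_a ⊕ E_b = (M1 ⊕ K) ⊕ (M2 ⊕ K) = M1 ⊕ M2, so the key drops out. Then M2 = (M1 ⊕ M2) ⊕ M1 over the first 5 bytes.
byte 0: (e0 ⊕ 47) ⊕ 42 = a7 ⊕ 42 = e5
byte 1: (86 ⊕ e2) ⊕ 65 = 64 ⊕ 65 = 01
byte 2: (d5 ⊕ d2) ⊕ 72 = 07 ⊕ 72 = 75
byte 3: (b5 ⊕ 2c) ⊕ 6c = 99 ⊕ 6c = f5
byte 4: (2b ⊕ 16) ⊕ 69 = 3d ⊕ 69 = 54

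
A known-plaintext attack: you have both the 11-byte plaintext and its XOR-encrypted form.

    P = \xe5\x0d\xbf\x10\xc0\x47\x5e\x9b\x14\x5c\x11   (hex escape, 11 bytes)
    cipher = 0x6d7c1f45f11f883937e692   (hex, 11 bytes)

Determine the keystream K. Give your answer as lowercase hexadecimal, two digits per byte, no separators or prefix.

Since cipher = P ⊕ K, XORing both sides with P gives K = P ⊕ cipher.
e5 ^ 6d = 88
0d ^ 7c = 71
bf ^ 1f = a0
10 ^ 45 = 55
c0 ^ f1 = 31
47 ^ 1f = 58
5e ^ 88 = d6
9b ^ 39 = a2
14 ^ 37 = 23
5c ^ e6 = ba
11 ^ 92 = 83

8871a0553158d6a223ba83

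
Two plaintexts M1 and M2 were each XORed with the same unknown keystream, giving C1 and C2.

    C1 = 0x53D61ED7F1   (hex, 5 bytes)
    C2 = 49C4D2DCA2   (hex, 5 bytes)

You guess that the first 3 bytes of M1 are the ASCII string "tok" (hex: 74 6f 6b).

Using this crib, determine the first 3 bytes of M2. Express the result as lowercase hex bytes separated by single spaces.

6e 7d a7

First, C1 ⊕ C2 = (M1 ⊕ K) ⊕ (M2 ⊕ K) = M1 ⊕ M2, so the key drops out. Then M2 = (M1 ⊕ M2) ⊕ M1 over the first 3 bytes.
byte 0: (53 ⊕ 49) ⊕ 74 = 1a ⊕ 74 = 6e
byte 1: (d6 ⊕ c4) ⊕ 6f = 12 ⊕ 6f = 7d
byte 2: (1e ⊕ d2) ⊕ 6b = cc ⊕ 6b = a7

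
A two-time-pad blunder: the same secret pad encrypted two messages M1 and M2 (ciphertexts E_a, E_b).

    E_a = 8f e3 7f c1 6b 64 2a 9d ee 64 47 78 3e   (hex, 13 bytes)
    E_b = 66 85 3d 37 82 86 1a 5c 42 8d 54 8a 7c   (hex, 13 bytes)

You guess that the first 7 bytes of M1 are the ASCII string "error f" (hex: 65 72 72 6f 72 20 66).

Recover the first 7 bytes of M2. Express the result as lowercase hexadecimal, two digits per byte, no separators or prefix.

8c1430999bc256

First, E_a ⊕ E_b = (M1 ⊕ K) ⊕ (M2 ⊕ K) = M1 ⊕ M2, so the key drops out. Then M2 = (M1 ⊕ M2) ⊕ M1 over the first 7 bytes.
byte 0: (8f ^ 66) ^ 65 = e9 ^ 65 = 8c
byte 1: (e3 ^ 85) ^ 72 = 66 ^ 72 = 14
byte 2: (7f ^ 3d) ^ 72 = 42 ^ 72 = 30
byte 3: (c1 ^ 37) ^ 6f = f6 ^ 6f = 99
byte 4: (6b ^ 82) ^ 72 = e9 ^ 72 = 9b
byte 5: (64 ^ 86) ^ 20 = e2 ^ 20 = c2
byte 6: (2a ^ 1a) ^ 66 = 30 ^ 66 = 56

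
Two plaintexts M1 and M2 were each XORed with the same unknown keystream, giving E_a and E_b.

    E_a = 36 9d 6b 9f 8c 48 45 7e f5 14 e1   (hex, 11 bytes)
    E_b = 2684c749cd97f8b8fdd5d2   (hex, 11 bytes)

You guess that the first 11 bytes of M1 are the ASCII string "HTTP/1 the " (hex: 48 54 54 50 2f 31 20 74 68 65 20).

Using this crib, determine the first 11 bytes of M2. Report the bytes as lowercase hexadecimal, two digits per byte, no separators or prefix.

584df8866eee9db260a413

First, E_a ⊕ E_b = (M1 ⊕ K) ⊕ (M2 ⊕ K) = M1 ⊕ M2, so the key drops out. Then M2 = (M1 ⊕ M2) ⊕ M1 over the first 11 bytes.
byte 0: (36 ^ 26) ^ 48 = 10 ^ 48 = 58
byte 1: (9d ^ 84) ^ 54 = 19 ^ 54 = 4d
byte 2: (6b ^ c7) ^ 54 = ac ^ 54 = f8
byte 3: (9f ^ 49) ^ 50 = d6 ^ 50 = 86
byte 4: (8c ^ cd) ^ 2f = 41 ^ 2f = 6e
byte 5: (48 ^ 97) ^ 31 = df ^ 31 = ee
byte 6: (45 ^ f8) ^ 20 = bd ^ 20 = 9d
byte 7: (7e ^ b8) ^ 74 = c6 ^ 74 = b2
byte 8: (f5 ^ fd) ^ 68 = 08 ^ 68 = 60
byte 9: (14 ^ d5) ^ 65 = c1 ^ 65 = a4
byte 10: (e1 ^ d2) ^ 20 = 33 ^ 20 = 13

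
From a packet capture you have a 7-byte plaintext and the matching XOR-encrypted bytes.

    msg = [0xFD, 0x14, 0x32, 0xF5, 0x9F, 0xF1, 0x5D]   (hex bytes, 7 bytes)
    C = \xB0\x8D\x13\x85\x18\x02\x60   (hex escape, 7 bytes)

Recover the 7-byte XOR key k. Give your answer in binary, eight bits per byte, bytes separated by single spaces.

Since C = msg ⊕ k, XORing both sides with msg gives k = msg ⊕ C.
11111101 XOR 10110000 = 01001101
00010100 XOR 10001101 = 10011001
00110010 XOR 00010011 = 00100001
11110101 XOR 10000101 = 01110000
10011111 XOR 00011000 = 10000111
11110001 XOR 00000010 = 11110011
01011101 XOR 01100000 = 00111101

01001101 10011001 00100001 01110000 10000111 11110011 00111101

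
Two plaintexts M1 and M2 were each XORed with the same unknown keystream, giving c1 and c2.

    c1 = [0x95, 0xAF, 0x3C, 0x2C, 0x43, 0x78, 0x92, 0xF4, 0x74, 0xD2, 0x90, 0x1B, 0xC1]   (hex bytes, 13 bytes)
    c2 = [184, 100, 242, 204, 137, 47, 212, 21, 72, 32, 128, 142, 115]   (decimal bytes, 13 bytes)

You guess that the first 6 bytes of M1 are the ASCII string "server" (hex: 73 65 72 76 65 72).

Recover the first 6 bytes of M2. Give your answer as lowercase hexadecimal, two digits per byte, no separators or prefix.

5eaebc96af25

First, c1 ⊕ c2 = (M1 ⊕ K) ⊕ (M2 ⊕ K) = M1 ⊕ M2, so the key drops out. Then M2 = (M1 ⊕ M2) ⊕ M1 over the first 6 bytes.
byte 0: (95 ^ b8) ^ 73 = 2d ^ 73 = 5e
byte 1: (af ^ 64) ^ 65 = cb ^ 65 = ae
byte 2: (3c ^ f2) ^ 72 = ce ^ 72 = bc
byte 3: (2c ^ cc) ^ 76 = e0 ^ 76 = 96
byte 4: (43 ^ 89) ^ 65 = ca ^ 65 = af
byte 5: (78 ^ 2f) ^ 72 = 57 ^ 72 = 25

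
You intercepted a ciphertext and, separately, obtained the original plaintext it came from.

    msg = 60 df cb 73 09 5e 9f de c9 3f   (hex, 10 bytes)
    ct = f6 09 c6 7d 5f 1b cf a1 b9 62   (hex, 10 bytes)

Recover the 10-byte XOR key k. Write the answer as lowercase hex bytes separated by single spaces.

Since ct = msg ⊕ k, XORing both sides with msg gives k = msg ⊕ ct.
60 ⊕ f6 = 96
df ⊕ 09 = d6
cb ⊕ c6 = 0d
73 ⊕ 7d = 0e
09 ⊕ 5f = 56
5e ⊕ 1b = 45
9f ⊕ cf = 50
de ⊕ a1 = 7f
c9 ⊕ b9 = 70
3f ⊕ 62 = 5d

96 d6 0d 0e 56 45 50 7f 70 5d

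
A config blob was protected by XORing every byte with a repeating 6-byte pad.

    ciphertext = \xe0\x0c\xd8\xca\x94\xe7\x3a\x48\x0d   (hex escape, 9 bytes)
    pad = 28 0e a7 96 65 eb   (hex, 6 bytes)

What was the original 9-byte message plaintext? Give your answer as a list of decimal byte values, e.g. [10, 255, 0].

[200, 2, 127, 92, 241, 12, 18, 70, 170]

The 6-byte key repeats, so the effective keystream is 28 0e a7 96 65 eb 28 0e a7.
byte 0: 11100000 ^ 00101000 = 11001000
byte 1: 00001100 ^ 00001110 = 00000010
byte 2: 11011000 ^ 10100111 = 01111111
byte 3: 11001010 ^ 10010110 = 01011100
byte 4: 10010100 ^ 01100101 = 11110001
byte 5: 11100111 ^ 11101011 = 00001100
byte 6: 00111010 ^ 00101000 = 00010010
byte 7: 01001000 ^ 00001110 = 01000110
byte 8: 00001101 ^ 10100111 = 10101010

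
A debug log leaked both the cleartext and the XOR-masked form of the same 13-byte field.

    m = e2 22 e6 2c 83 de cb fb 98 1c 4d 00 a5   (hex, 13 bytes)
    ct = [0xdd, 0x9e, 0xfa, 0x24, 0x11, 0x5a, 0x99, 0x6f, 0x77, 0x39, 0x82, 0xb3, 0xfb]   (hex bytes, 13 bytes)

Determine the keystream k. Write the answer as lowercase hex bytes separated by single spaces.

Since ct = m ⊕ k, XORing both sides with m gives k = m ⊕ ct.
byte 0: e2 ⊕ dd = 3f
byte 1: 22 ⊕ 9e = bc
byte 2: e6 ⊕ fa = 1c
byte 3: 2c ⊕ 24 = 08
byte 4: 83 ⊕ 11 = 92
byte 5: de ⊕ 5a = 84
byte 6: cb ⊕ 99 = 52
byte 7: fb ⊕ 6f = 94
byte 8: 98 ⊕ 77 = ef
byte 9: 1c ⊕ 39 = 25
byte 10: 4d ⊕ 82 = cf
byte 11: 00 ⊕ b3 = b3
byte 12: a5 ⊕ fb = 5e

3f bc 1c 08 92 84 52 94 ef 25 cf b3 5e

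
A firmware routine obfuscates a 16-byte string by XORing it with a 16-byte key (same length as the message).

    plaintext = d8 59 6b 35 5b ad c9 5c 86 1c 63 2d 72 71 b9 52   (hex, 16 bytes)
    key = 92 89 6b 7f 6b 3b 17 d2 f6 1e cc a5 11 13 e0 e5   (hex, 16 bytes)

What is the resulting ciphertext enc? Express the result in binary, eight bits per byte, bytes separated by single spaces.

11011000 xor 10010010 = 01001010
01011001 xor 10001001 = 11010000
01101011 xor 01101011 = 00000000
00110101 xor 01111111 = 01001010
01011011 xor 01101011 = 00110000
10101101 xor 00111011 = 10010110
11001001 xor 00010111 = 11011110
01011100 xor 11010010 = 10001110
10000110 xor 11110110 = 01110000
00011100 xor 00011110 = 00000010
01100011 xor 11001100 = 10101111
00101101 xor 10100101 = 10001000
01110010 xor 00010001 = 01100011
01110001 xor 00010011 = 01100010
10111001 xor 11100000 = 01011001
01010010 xor 11100101 = 10110111

01001010 11010000 00000000 01001010 00110000 10010110 11011110 10001110 01110000 00000010 10101111 10001000 01100011 01100010 01011001 10110111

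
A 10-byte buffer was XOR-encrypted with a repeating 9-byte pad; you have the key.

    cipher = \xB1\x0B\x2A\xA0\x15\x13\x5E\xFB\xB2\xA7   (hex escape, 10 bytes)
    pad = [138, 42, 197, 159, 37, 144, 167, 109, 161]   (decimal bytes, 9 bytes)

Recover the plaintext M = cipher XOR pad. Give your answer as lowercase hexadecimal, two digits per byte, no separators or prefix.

3b21ef3f3083f996132d

The 9-byte key repeats, so the effective keystream is 8a 2a c5 9f 25 90 a7 6d a1 8a.
byte 0: b1 ^ 8a = 3b
byte 1: 0b ^ 2a = 21
byte 2: 2a ^ c5 = ef
byte 3: a0 ^ 9f = 3f
byte 4: 15 ^ 25 = 30
byte 5: 13 ^ 90 = 83
byte 6: 5e ^ a7 = f9
byte 7: fb ^ 6d = 96
byte 8: b2 ^ a1 = 13
byte 9: a7 ^ 8a = 2d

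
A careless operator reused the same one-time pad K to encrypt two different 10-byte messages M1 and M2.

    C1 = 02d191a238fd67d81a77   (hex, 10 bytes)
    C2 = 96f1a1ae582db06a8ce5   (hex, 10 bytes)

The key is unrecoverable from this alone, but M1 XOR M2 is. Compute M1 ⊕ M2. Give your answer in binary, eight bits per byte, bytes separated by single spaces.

C1 ⊕ C2 = (M1 ⊕ K) ⊕ (M2 ⊕ K) = M1 ⊕ M2 — the shared key cancels under XOR.
02 ^ 96 = 94
d1 ^ f1 = 20
91 ^ a1 = 30
a2 ^ ae = 0c
38 ^ 58 = 60
fd ^ 2d = d0
67 ^ b0 = d7
d8 ^ 6a = b2
1a ^ 8c = 96
77 ^ e5 = 92

10010100 00100000 00110000 00001100 01100000 11010000 11010111 10110010 10010110 10010010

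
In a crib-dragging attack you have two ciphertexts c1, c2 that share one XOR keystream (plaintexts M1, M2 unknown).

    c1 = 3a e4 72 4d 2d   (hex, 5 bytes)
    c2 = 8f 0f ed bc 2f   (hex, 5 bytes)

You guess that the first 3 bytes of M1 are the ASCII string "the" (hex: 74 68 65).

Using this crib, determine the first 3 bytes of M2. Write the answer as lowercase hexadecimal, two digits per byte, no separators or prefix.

First, c1 ⊕ c2 = (M1 ⊕ K) ⊕ (M2 ⊕ K) = M1 ⊕ M2, so the key drops out. Then M2 = (M1 ⊕ M2) ⊕ M1 over the first 3 bytes.
byte 0: (3a xor 8f) xor 74 = b5 xor 74 = c1
byte 1: (e4 xor 0f) xor 68 = eb xor 68 = 83
byte 2: (72 xor ed) xor 65 = 9f xor 65 = fa

c183fa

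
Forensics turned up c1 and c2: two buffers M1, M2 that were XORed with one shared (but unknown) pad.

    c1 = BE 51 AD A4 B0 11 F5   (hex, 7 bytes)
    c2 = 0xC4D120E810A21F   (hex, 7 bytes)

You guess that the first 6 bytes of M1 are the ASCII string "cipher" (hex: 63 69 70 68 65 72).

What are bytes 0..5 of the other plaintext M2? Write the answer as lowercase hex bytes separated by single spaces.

First, c1 ⊕ c2 = (M1 ⊕ K) ⊕ (M2 ⊕ K) = M1 ⊕ M2, so the key drops out. Then M2 = (M1 ⊕ M2) ⊕ M1 over the first 6 bytes.
byte 0: (be ⊕ c4) ⊕ 63 = 7a ⊕ 63 = 19
byte 1: (51 ⊕ d1) ⊕ 69 = 80 ⊕ 69 = e9
byte 2: (ad ⊕ 20) ⊕ 70 = 8d ⊕ 70 = fd
byte 3: (a4 ⊕ e8) ⊕ 68 = 4c ⊕ 68 = 24
byte 4: (b0 ⊕ 10) ⊕ 65 = a0 ⊕ 65 = c5
byte 5: (11 ⊕ a2) ⊕ 72 = b3 ⊕ 72 = c1

19 e9 fd 24 c5 c1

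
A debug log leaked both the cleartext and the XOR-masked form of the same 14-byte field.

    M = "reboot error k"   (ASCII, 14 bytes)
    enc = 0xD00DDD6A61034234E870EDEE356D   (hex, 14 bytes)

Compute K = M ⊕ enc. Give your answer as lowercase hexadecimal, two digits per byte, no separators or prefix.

a268bf050e7762519a02829c1506

Since enc = M ⊕ K, XORing both sides with M gives K = M ⊕ enc.
byte 0: 01110010 XOR 11010000 = 10100010
byte 1: 01100101 XOR 00001101 = 01101000
byte 2: 01100010 XOR 11011101 = 10111111
byte 3: 01101111 XOR 01101010 = 00000101
byte 4: 01101111 XOR 01100001 = 00001110
byte 5: 01110100 XOR 00000011 = 01110111
byte 6: 00100000 XOR 01000010 = 01100010
byte 7: 01100101 XOR 00110100 = 01010001
byte 8: 01110010 XOR 11101000 = 10011010
byte 9: 01110010 XOR 01110000 = 00000010
byte 10: 01101111 XOR 11101101 = 10000010
byte 11: 01110010 XOR 11101110 = 10011100
byte 12: 00100000 XOR 00110101 = 00010101
byte 13: 01101011 XOR 01101101 = 00000110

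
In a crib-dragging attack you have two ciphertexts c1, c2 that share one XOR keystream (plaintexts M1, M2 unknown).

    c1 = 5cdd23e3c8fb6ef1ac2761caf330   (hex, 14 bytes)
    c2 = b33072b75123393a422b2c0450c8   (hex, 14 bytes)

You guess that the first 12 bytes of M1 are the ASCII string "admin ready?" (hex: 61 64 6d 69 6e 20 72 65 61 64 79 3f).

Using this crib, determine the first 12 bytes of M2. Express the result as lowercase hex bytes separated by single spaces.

First, c1 ⊕ c2 = (M1 ⊕ K) ⊕ (M2 ⊕ K) = M1 ⊕ M2, so the key drops out. Then M2 = (M1 ⊕ M2) ⊕ M1 over the first 12 bytes.
byte 0: (5c xor b3) xor 61 = ef xor 61 = 8e
byte 1: (dd xor 30) xor 64 = ed xor 64 = 89
byte 2: (23 xor 72) xor 6d = 51 xor 6d = 3c
byte 3: (e3 xor b7) xor 69 = 54 xor 69 = 3d
byte 4: (c8 xor 51) xor 6e = 99 xor 6e = f7
byte 5: (fb xor 23) xor 20 = d8 xor 20 = f8
byte 6: (6e xor 39) xor 72 = 57 xor 72 = 25
byte 7: (f1 xor 3a) xor 65 = cb xor 65 = ae
byte 8: (ac xor 42) xor 61 = ee xor 61 = 8f
byte 9: (27 xor 2b) xor 64 = 0c xor 64 = 68
byte 10: (61 xor 2c) xor 79 = 4d xor 79 = 34
byte 11: (ca xor 04) xor 3f = ce xor 3f = f1

8e 89 3c 3d f7 f8 25 ae 8f 68 34 f1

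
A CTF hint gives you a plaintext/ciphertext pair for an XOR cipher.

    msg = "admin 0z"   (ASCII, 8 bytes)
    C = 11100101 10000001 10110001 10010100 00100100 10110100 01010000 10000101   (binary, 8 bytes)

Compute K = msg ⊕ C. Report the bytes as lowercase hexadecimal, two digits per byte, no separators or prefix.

Since C = msg ⊕ K, XORing both sides with msg gives K = msg ⊕ C.
61 XOR e5 = 84
64 XOR 81 = e5
6d XOR b1 = dc
69 XOR 94 = fd
6e XOR 24 = 4a
20 XOR b4 = 94
30 XOR 50 = 60
7a XOR 85 = ff

84e5dcfd4a9460ff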